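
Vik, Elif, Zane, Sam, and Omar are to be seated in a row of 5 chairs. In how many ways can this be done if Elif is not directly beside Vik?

72

Of the 5! = 120 arrangements, those with Elif and Vik adjacent number 2 × 4! = 48 (treat the pair as a block with 2 internal orders).
Complementary counting: 120 − 48 = 72.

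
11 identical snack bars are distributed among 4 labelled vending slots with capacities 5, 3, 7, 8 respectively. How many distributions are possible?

Without the upper bounds there are C(14,3) = 364 ways to split 11 among 4 vending slots.
Subtract solutions that violate a single cap (substitute x_i' = x_i − (cap_i+1)): x_1 ≥ 6 gives C(8,3) = 56; x_2 ≥ 4 gives C(10,3) = 120; x_3 ≥ 8 gives C(6,3) = 20; x_4 ≥ 9 gives C(5,3) = 10. Together 206.
Add back pairs where two caps are both exceeded: 4 + 0 + 0 + 0 + 0 + 0 = 4.
By inclusion–exclusion the count is 364 − 206 + 4 = 162.

162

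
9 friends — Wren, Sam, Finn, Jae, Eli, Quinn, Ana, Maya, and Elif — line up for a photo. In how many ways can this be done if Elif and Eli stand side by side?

Place the 7 others and the Elif-Eli pair as 8 objects in a line; the pair has 2 internal arrangements.
That gives 2 × 8! = 2 × 40320 = 80640.

80640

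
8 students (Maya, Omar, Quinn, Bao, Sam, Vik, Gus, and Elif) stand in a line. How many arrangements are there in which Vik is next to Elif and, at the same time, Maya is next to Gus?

2880

Treat {Vik,Elif} as one block (2 orders) and {Maya,Gus} as another (2 orders).
That leaves 6 units to arrange: 2 × 2 × 6! = 4 × 720 = 2880.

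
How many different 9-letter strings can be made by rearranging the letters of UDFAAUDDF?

The 9 letters of UDFAAUDDF have repeats: A appearing twice, D appearing 3 times, F appearing twice, and U appearing twice.
So there are 9! / (3!·2!·2!·2!) = 7560 distinguishable arrangements.

7560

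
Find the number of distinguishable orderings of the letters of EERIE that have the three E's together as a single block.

Treat the 3 copies of E as a single block. The multiset to arrange is then {EEE, I, R}, 3 items in all.
All 3 items are distinct, so there are (3)! = 6 arrangements.

6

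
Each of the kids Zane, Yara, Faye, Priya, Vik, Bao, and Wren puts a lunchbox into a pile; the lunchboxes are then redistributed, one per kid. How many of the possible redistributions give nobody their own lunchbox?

Let Aᵢ be the assignments in which kid i gets their own lunchbox. We want the size of the complement of A₁∪…∪A_7.
By inclusion–exclusion this is Σ_{j=0}^{7} (−1)^j C(7,j)·(7−j)!.
Computing: 5040 − 5040 + 2520 − 840 + 210 − 42 + 7 − 1 = 1854.

1854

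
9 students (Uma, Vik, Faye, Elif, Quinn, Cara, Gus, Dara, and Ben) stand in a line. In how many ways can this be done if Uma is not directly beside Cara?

There are 9! = 362880 arrangements in all. If Uma and Cara are adjacent, merging them into one block gives 2·(8)! = 80640 arrangements.
Complementary counting: 362880 − 80640 = 282240.

282240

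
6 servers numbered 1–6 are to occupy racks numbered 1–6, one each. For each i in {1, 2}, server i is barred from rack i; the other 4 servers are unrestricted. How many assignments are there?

504

Let Aᵢ (for i ∈ {1, 2}) be the placements that put server i in its forbidden rack. Any j of these fix j positions, leaving (6−j)! ways to fill the rest, and there are C(2,j) ways to pick which j.
By inclusion–exclusion, the number of valid placements is Σ_{j=0}^{2} (−1)^j C(2,j)·(6−j)!.
Computing: 720 − 240 + 24 = 504.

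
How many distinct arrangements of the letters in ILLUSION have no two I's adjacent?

7560

There are 8!/(2!·2!) = 10080 arrangements of ILLUSION in total.
Arrangements with the I's together: treat II as one letter, giving (7)!/(2!) = 2520.
Subtracting, 10080 − 2520 = 7560 arrangements keep the I's apart.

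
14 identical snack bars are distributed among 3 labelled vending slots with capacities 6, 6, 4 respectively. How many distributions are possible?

Without the upper bounds there are C(16,2) = 120 ways to split 14 among 3 vending slots.
Subtract solutions that violate a single cap (substitute x_i' = x_i − (cap_i+1)): x_1 ≥ 7 gives C(9,2) = 36; x_2 ≥ 7 gives C(9,2) = 36; x_3 ≥ 5 gives C(11,2) = 55. Together 127.
Add back pairs where two caps are both exceeded: 1 + 6 + 6 = 13.
By inclusion–exclusion the count is 120 − 127 + 13 = 6.

6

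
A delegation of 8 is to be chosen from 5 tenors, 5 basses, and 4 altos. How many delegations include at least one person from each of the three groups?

2940

With no constraint there are C(14,8) = 3003 possible selections.
Subtract selections that omit an entire group: no tenors → C(9,8) = 9; no basses → C(9,8) = 9; no altos → C(10,8) = 45.
Add back selections omitting two groups (i.e. drawn from a single group): C(5,8) + C(5,8) + C(4,8) = 0.
By inclusion–exclusion: 3003 − 63 + 0 = 2940.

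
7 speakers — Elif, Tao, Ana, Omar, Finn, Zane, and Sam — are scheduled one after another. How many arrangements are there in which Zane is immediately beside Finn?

Place the 5 others and the Zane-Finn pair as 6 objects in a line; the pair has 2 internal arrangements.
So the count is 2·(6)! = 1440.

1440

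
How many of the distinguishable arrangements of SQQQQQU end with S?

Fix S in the last position and arrange the remaining 6 letters.
Those 6 letters have Q appearing 5 times, giving (6)!/(5!) = 6.

6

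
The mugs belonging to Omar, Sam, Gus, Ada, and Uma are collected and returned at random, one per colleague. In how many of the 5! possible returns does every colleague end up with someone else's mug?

This is the derangement count D_5: permutations of 5 items with no fixed point.
By inclusion–exclusion this is Σ_{j=0}^{5} (−1)^j C(5,j)·(5−j)!.
Computing: 120 − 120 + 60 − 20 + 5 − 1 = 44.

44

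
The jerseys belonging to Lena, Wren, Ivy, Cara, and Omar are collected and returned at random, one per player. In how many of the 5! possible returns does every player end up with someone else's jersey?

44

This is the derangement count D_5: permutations of 5 items with no fixed point.
By inclusion–exclusion this is Σ_{j=0}^{5} (−1)^j C(5,j)·(5−j)!.
Computing: 120 − 120 + 60 − 20 + 5 − 1 = 44.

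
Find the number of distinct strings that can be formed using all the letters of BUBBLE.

120

The 6 letters of BUBBLE have repeats: B appearing 3 times.
So there are 6! / (3!) = 120 distinguishable arrangements.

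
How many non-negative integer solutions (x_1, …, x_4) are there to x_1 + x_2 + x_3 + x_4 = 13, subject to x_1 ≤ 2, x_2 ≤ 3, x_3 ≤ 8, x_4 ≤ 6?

54

By stars and bars, unrestricted non-negative solutions to x_1+…+x_4 = 13 number C(13+3,3) = 560.
Subtract solutions that violate a single cap (substitute x_i' = x_i − (cap_i+1)): x_1 ≥ 3 gives C(13,3) = 286; x_2 ≥ 4 gives C(12,3) = 220; x_3 ≥ 9 gives C(7,3) = 35; x_4 ≥ 7 gives C(9,3) = 84. Together 625.
Add back pairs where two caps are both exceeded: 84 + 4 + 20 + 1 + 10 + 0 = 119.
By inclusion–exclusion the count is 560 − 625 + 119 = 54.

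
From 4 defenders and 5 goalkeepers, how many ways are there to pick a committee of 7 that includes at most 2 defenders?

6

Split by how many defenders are chosen (0 through 2).
Sum: C(4,0)·C(5,7) + C(4,1)·C(5,6) + C(4,2)·C(5,5) = 0 + 0 + 6 = 6.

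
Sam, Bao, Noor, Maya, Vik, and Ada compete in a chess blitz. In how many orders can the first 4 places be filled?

There are 6 choices for 1st place, 5 for 2nd, and so on down to 3 for position 4.
That gives 6 × 5 × 4 × 3 = 360.

360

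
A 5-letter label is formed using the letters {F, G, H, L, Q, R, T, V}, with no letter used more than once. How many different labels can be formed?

Choose and order 5 of the 8 symbols: the first letter has 8 options, the next 7, and so on down to 4.
8 × 7 × 6 × 5 × 4 = 6720.

6720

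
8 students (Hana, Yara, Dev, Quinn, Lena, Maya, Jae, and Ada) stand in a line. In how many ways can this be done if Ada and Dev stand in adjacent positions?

10080

Treat {Ada, Dev} as a single unit. There are 7 units to order, and the pair itself can be ordered 2 ways.
That gives 2 × 7! = 2 × 5040 = 10080.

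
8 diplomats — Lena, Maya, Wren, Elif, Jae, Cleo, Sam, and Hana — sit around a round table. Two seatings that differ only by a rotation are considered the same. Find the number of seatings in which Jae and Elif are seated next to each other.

1440

Glue Jae and Elif into a block (2 internal orders). Seating 7 units around a circle gives (6)! arrangements.
So 2 × (6)! = 2 × 720 = 1440.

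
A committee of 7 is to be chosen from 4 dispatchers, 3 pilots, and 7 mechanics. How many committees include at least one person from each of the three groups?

Unrestricted: C(14,7) = 3432 ways to pick any 7 of the 14.
Selections missing a whole group: no dispatchers → C(10,7) = 120; no pilots → C(11,7) = 330; no mechanics → C(7,7) = 1.
Add back selections omitting two groups (i.e. drawn from a single group): C(4,7) + C(3,7) + C(7,7) = 1.
By inclusion–exclusion: 3432 − 451 + 1 = 2982.

2982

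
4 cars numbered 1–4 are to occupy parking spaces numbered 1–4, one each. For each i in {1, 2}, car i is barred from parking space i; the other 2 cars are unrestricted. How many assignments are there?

Let Aᵢ (for i ∈ {1, 2}) be the placements that put car i in its forbidden parking space. Any j of these fix j positions, leaving (4−j)! ways to fill the rest, and there are C(2,j) ways to pick which j.
By inclusion–exclusion, the number of valid placements is Σ_{j=0}^{2} (−1)^j C(2,j)·(4−j)!.
Computing: 24 − 12 + 2 = 14.

14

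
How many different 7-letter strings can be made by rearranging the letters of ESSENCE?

420

ESSENCE has 7 letters with E appearing 3 times and S appearing twice.
Dividing 7! = 5040 by 3!·2! = 12 for the repeated letters gives 420.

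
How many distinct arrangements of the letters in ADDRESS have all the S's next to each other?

Treat the 2 copies of S as a single block. The multiset to arrange is then {SS, A, D, D, E, R}, 6 items in all.
That gives (6)!/(2!) = 360 arrangements.

360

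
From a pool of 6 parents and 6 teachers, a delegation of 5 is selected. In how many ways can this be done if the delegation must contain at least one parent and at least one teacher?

Total 5-person selections from all 12: C(12,5) = 792.
Selections missing a whole group: no parents → C(6,5) = 6; no teachers → C(6,5) = 6.
Both groups omitted at once is impossible, so 792 − 12 = 780.

780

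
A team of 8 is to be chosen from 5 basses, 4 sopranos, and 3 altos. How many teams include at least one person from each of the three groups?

With no constraint there are C(12,8) = 495 possible selections.
Selections missing a whole group: no basses → C(7,8) = 0; no sopranos → C(8,8) = 1; no altos → C(9,8) = 9.
Add back selections omitting two groups (i.e. drawn from a single group): C(5,8) + C(4,8) + C(3,8) = 0.
By inclusion–exclusion: 495 − 10 + 0 = 485.

485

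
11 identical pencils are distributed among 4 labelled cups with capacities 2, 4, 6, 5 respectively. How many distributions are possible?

By stars and bars, unrestricted non-negative solutions to x_1+…+x_4 = 11 number C(11+3,3) = 364.
Subtract solutions that violate a single cap (substitute x_i' = x_i − (cap_i+1)): x_1 ≥ 3 gives C(11,3) = 165; x_2 ≥ 5 gives C(9,3) = 84; x_3 ≥ 7 gives C(7,3) = 35; x_4 ≥ 6 gives C(8,3) = 56. Together 340.
Add back pairs where two caps are both exceeded: 20 + 4 + 10 + 0 + 1 + 0 = 35.
By inclusion–exclusion the count is 364 − 340 + 35 = 59.

59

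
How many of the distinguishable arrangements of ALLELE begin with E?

Fix E in the first position and arrange the remaining 5 letters.
Those 5 letters have L appearing 3 times, giving (5)!/(3!) = 20.

20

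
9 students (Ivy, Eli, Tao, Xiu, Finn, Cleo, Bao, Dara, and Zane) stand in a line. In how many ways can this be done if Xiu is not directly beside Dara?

There are 9! = 362880 arrangements in all. If Xiu and Dara are adjacent, merging them into one block gives 2·(8)! = 80640 arrangements.
Complementary counting: 362880 − 80640 = 282240.

282240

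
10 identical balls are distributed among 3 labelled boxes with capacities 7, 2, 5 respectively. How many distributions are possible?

Without the upper bounds there are C(12,2) = 66 ways to split 10 among 3 boxes.
Subtract solutions that violate a single cap (substitute x_i' = x_i − (cap_i+1)): x_1 ≥ 8 gives C(4,2) = 6; x_2 ≥ 3 gives C(9,2) = 36; x_3 ≥ 6 gives C(6,2) = 15. Together 57.
Add back pairs where two caps are both exceeded: 0 + 0 + 3 = 3.
By inclusion–exclusion the count is 66 − 57 + 3 = 12.

12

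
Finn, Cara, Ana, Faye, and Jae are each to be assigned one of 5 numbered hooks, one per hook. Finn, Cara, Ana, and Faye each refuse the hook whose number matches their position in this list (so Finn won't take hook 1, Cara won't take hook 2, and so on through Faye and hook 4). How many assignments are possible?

53

Let Aᵢ (for 1 ≤ i ≤ 4) be the placements that put person i in their forbidden hook. Any j of these fix j positions, leaving (5−j)! ways to fill the rest, and there are C(4,j) ways to pick which j.
By inclusion–exclusion, the number of valid placements is Σ_{j=0}^{4} (−1)^j C(4,j)·(5−j)!.
Computing: 120 − 96 + 36 − 8 + 1 = 53.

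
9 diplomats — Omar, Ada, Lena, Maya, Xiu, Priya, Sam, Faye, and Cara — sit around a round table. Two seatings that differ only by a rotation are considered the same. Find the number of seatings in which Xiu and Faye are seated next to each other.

Treat {Xiu, Faye} as one unit (2 internal orders) and seat the resulting 8 units around the table: (7)! circular arrangements.
So 2 × (7)! = 2 × 5040 = 10080.

10080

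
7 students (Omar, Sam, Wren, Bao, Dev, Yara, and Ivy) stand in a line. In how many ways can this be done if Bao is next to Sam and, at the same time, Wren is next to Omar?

Treat {Bao,Sam} as one block (2 orders) and {Wren,Omar} as another (2 orders).
That leaves 5 units to arrange: 2 × 2 × 5! = 4 × 120 = 480.

480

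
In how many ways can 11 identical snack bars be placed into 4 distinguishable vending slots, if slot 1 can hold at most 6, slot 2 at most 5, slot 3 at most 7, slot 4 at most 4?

Ignoring the caps, the number of non-negative solutions to x_1+…+x_4 = 11 is C(14,3) = 364.
Subtract solutions that violate a single cap (substitute x_i' = x_i − (cap_i+1)): x_1 ≥ 7 gives C(7,3) = 35; x_2 ≥ 6 gives C(8,3) = 56; x_3 ≥ 8 gives C(6,3) = 20; x_4 ≥ 5 gives C(9,3) = 84. Together 195.
Add back pairs where two caps are both exceeded: 0 + 0 + 0 + 0 + 1 + 0 = 1.
By inclusion–exclusion the count is 364 − 195 + 1 = 170.

170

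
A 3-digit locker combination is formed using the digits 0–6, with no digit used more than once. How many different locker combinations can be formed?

210

With no repetition, fill the 3 digits in order: 7 choices, then 6, down to 5.
That product is 7 × 6 × 5 = 210.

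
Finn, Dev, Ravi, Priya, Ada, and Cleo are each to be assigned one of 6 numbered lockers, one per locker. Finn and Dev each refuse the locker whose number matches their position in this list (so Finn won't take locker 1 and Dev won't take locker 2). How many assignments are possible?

504

Let Aᵢ (for i ∈ {1, 2}) be the placements that put person i in their forbidden locker. Any j of these fix j positions, leaving (6−j)! ways to fill the rest, and there are C(2,j) ways to pick which j.
By inclusion–exclusion, the number of valid placements is Σ_{j=0}^{2} (−1)^j C(2,j)·(6−j)!.
Computing: 720 − 240 + 24 = 504.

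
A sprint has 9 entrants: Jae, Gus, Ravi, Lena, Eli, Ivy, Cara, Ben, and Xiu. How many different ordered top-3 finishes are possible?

There are 9 choices for 1st place, 8 for 2nd, and 7 for 3rd.
That gives 9 × 8 × 7 = 504.

504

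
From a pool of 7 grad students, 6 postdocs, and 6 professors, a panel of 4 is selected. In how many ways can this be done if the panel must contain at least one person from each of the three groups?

With no constraint there are C(19,4) = 3876 possible selections.
Subtract selections that omit an entire group: no grad students → C(12,4) = 495; no postdocs → C(13,4) = 715; no professors → C(13,4) = 715.
Add back selections omitting two groups (i.e. drawn from a single group): C(7,4) + C(6,4) + C(6,4) = 65.
By inclusion–exclusion: 3876 − 1925 + 65 = 2016.

2016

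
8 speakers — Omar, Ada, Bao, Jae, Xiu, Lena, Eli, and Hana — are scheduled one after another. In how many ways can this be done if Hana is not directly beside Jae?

30240

Of the 8! = 40320 arrangements, those with Hana and Jae adjacent number 2 × 7! = 10080 (treat the pair as a block with 2 internal orders).
Complementary counting: 40320 − 10080 = 30240.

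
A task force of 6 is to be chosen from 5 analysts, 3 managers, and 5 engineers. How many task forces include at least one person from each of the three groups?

Unrestricted: C(13,6) = 1716 ways to pick any 6 of the 13.
Selections missing a whole group: no analysts → C(8,6) = 28; no managers → C(10,6) = 210; no engineers → C(8,6) = 28.
Add back selections omitting two groups (i.e. drawn from a single group): C(5,6) + C(3,6) + C(5,6) = 0.
By inclusion–exclusion: 1716 − 266 + 0 = 1450.

1450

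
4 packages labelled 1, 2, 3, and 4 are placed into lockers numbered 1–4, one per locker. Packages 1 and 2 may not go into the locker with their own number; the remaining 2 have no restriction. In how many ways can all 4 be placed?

14

Let Aᵢ (for i ∈ {1, 2}) be the placements that put package i in its forbidden locker. Any j of these fix j positions, leaving (4−j)! ways to fill the rest, and there are C(2,j) ways to pick which j.
By inclusion–exclusion, the number of valid placements is Σ_{j=0}^{2} (−1)^j C(2,j)·(4−j)!.
Computing: 24 − 12 + 2 = 14.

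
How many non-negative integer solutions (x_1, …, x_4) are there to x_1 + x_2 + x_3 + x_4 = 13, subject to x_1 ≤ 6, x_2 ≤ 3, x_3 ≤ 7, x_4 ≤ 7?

By stars and bars, unrestricted non-negative solutions to x_1+…+x_4 = 13 number C(13+3,3) = 560.
Subtract solutions that violate a single cap (substitute x_i' = x_i − (cap_i+1)): x_1 ≥ 7 gives C(9,3) = 84; x_2 ≥ 4 gives C(12,3) = 220; x_3 ≥ 8 gives C(8,3) = 56; x_4 ≥ 8 gives C(8,3) = 56. Together 416.
Add back pairs where two caps are both exceeded: 10 + 0 + 0 + 4 + 4 + 0 = 18.
By inclusion–exclusion the count is 560 − 416 + 18 = 162.

162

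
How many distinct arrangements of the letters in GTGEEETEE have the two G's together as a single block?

Treat the 2 copies of G as a single block. The multiset to arrange is then {GG, E, E, E, E, E, T, T}, 8 items in all.
That gives (8)!/(5!·2!) = 168 arrangements.

168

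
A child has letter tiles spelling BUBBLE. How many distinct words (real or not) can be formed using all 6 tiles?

BUBBLE has 6 letters with B appearing 3 times.
So there are 6! / (3!) = 120 distinguishable arrangements.

120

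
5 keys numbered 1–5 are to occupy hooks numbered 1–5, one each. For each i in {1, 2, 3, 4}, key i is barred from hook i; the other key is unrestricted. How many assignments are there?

53

Let Aᵢ (for 1 ≤ i ≤ 4) be the placements that put key i in its forbidden hook. Any j of these fix j positions, leaving (5−j)! ways to fill the rest, and there are C(4,j) ways to pick which j.
By inclusion–exclusion, the number of valid placements is Σ_{j=0}^{4} (−1)^j C(4,j)·(5−j)!.
Computing: 120 − 96 + 36 − 8 + 1 = 53.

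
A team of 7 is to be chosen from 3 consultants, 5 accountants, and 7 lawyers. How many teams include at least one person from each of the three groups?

5516

Unrestricted: C(15,7) = 6435 ways to pick any 7 of the 15.
Selections missing a whole group: no consultants → C(12,7) = 792; no accountants → C(10,7) = 120; no lawyers → C(8,7) = 8.
Add back selections omitting two groups (i.e. drawn from a single group): C(3,7) + C(5,7) + C(7,7) = 1.
By inclusion–exclusion: 6435 − 920 + 1 = 5516.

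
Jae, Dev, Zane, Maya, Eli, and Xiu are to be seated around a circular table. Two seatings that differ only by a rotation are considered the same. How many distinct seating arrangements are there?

Fix one person's seat to break rotational symmetry; the remaining 5 people can be arranged in (5)! = 120 ways.

120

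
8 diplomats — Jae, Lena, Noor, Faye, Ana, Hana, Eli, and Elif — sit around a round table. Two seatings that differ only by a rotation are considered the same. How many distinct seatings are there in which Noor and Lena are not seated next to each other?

Without the restriction there are (7)! = 5040 seatings.
Seatings with Noor beside Lena: treat them as a block with 2 internal orders, giving 2 × (6)! = 1440.
Subtracting, 5040 − 1440 = 3600.

3600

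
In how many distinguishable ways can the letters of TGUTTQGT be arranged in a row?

840

The 8 letters of TGUTTQGT have repeats: G appearing twice and T appearing 4 times.
Dividing 8! = 40320 by 4!·2! = 48 for the repeated letters gives 840.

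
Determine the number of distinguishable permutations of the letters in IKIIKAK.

140

IKIIKAK has 7 letters with I appearing 3 times and K appearing 3 times.
The number of distinct arrangements is 7!/(3!·3!) = 5040/36 = 140.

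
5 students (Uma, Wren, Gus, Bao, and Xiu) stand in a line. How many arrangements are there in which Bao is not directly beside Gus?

72

Of the 5! = 120 arrangements, those with Bao and Gus adjacent number 2 × 4! = 48 (treat the pair as a block with 2 internal orders).
Complementary counting: 120 − 48 = 72.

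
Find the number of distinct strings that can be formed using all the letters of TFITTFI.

210

The 7 letters of TFITTFI have repeats: F appearing twice, I appearing twice, and T appearing 3 times.
The number of distinct arrangements is 7!/(3!·2!·2!) = 5040/24 = 210.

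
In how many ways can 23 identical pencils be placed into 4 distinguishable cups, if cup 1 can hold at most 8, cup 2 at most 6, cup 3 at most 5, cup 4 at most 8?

Without the upper bounds there are C(26,3) = 2600 ways to split 23 among 4 cups.
Subtract solutions that violate a single cap (substitute x_i' = x_i − (cap_i+1)): x_1 ≥ 9 gives C(17,3) = 680; x_2 ≥ 7 gives C(19,3) = 969; x_3 ≥ 6 gives C(20,3) = 1140; x_4 ≥ 9 gives C(17,3) = 680. Together 3469.
Add back pairs where two caps are both exceeded: 120 + 165 + 56 + 286 + 120 + 165 = 912.
Subtract triples: 4 + 0 + 0 + 4 = 8.
By inclusion–exclusion the count is 2600 − 3469 + 912 − 8 = 35.

35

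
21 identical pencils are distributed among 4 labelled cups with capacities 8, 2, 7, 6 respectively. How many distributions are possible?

10

Ignoring the caps, the number of non-negative solutions to x_1+…+x_4 = 21 is C(24,3) = 2024.
Subtract solutions that violate a single cap (substitute x_i' = x_i − (cap_i+1)): x_1 ≥ 9 gives C(15,3) = 455; x_2 ≥ 3 gives C(21,3) = 1330; x_3 ≥ 8 gives C(16,3) = 560; x_4 ≥ 7 gives C(17,3) = 680. Together 3025.
Add back pairs where two caps are both exceeded: 220 + 35 + 56 + 286 + 364 + 84 = 1045.
Subtract triples: 4 + 10 + 0 + 20 = 34.
By inclusion–exclusion the count is 2024 − 3025 + 1045 − 34 = 10.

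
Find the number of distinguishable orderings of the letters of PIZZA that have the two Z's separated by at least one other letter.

There are 5!/(2!) = 60 arrangements of PIZZA in total.
If the two Z's are adjacent, glue them into one block, leaving 4 items to arrange: (4)! = 24 ways.
Hence 60 − 24 = 36.

36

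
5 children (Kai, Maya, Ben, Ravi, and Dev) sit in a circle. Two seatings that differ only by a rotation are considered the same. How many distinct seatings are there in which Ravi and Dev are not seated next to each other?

12

Without the restriction there are (4)! = 24 seatings.
Seatings with Ravi beside Dev: treat them as a block with 2 internal orders, giving 2 × (3)! = 12.
Subtracting, 24 − 12 = 12.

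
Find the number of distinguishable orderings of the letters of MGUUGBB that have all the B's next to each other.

180

Treat the 2 copies of B as a single block. The multiset to arrange is then {BB, G, G, M, U, U}, 6 items in all.
That gives (6)!/(2!·2!) = 180 arrangements.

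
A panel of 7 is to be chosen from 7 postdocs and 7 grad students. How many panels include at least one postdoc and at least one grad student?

3430

With no constraint there are C(14,7) = 3432 possible selections.
Subtract selections that omit an entire group: no postdocs → C(7,7) = 1; no grad students → C(7,7) = 1.
Both groups omitted at once is impossible, so 3432 − 2 = 3430.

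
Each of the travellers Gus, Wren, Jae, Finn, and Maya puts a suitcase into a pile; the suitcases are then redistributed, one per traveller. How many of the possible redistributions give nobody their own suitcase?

Count assignments avoiding every fixed point. For any j of the 5 travellers fixed to their own suitcase, the other 5−j can be arranged in (5−j)! ways.
By inclusion–exclusion this is Σ_{j=0}^{5} (−1)^j C(5,j)·(5−j)!.
Computing: 120 − 120 + 60 − 20 + 5 − 1 = 44.

44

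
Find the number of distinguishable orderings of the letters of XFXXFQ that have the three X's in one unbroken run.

12

Treat the 3 copies of X as a single block. The multiset to arrange is then {XXX, F, F, Q}, 4 items in all.
That gives (4)!/(2!) = 12 arrangements.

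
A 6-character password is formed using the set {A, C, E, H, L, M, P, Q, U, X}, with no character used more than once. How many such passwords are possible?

151200

With no repetition, fill the 6 characters in order: 10 choices, then 9, down to 5.
That product is 10 × 9 × 8 × 7 × 6 × 5 = 151200.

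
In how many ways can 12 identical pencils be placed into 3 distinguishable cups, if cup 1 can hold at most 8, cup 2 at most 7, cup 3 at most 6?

45

Without the upper bounds there are C(14,2) = 91 ways to split 12 among 3 cups.
Subtract solutions that violate a single cap (substitute x_i' = x_i − (cap_i+1)): x_1 ≥ 9 gives C(5,2) = 10; x_2 ≥ 8 gives C(6,2) = 15; x_3 ≥ 7 gives C(7,2) = 21. Together 46.
No two caps can be exceeded simultaneously, so the pair terms are all 0.
By inclusion–exclusion the count is 91 − 46 + 0 = 45.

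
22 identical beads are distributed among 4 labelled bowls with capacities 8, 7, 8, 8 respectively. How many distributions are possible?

By stars and bars, unrestricted non-negative solutions to x_1+…+x_4 = 22 number C(22+3,3) = 2300.
Subtract solutions that violate a single cap (substitute x_i' = x_i − (cap_i+1)): x_1 ≥ 9 gives C(16,3) = 560; x_2 ≥ 8 gives C(17,3) = 680; x_3 ≥ 9 gives C(16,3) = 560; x_4 ≥ 9 gives C(16,3) = 560. Together 2360.
Add back pairs where two caps are both exceeded: 56 + 35 + 35 + 56 + 56 + 35 = 273.
By inclusion–exclusion the count is 2300 − 2360 + 273 = 213.

213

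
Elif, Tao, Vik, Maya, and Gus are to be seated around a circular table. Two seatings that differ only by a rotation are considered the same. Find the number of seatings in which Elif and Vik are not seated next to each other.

12

All circular seatings of 5 people number (4)! = 24.
Those with Elif next to Vik: fuse the pair into one unit and seat 4 units around a circle — 2·(3)! = 12.
Subtracting, 24 − 12 = 12.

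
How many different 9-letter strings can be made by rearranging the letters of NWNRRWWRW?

1260

Letter multiplicities in NWNRRWWRW: N×2, R×3, W×4.
Dividing 9! = 362880 by 4!·3!·2! = 288 for the repeated letters gives 1260.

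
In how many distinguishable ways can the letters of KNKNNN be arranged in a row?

The 6 letters of KNKNNN have repeats: K appearing twice and N appearing 4 times.
Dividing 6! = 720 by 4!·2! = 48 for the repeated letters gives 15.

15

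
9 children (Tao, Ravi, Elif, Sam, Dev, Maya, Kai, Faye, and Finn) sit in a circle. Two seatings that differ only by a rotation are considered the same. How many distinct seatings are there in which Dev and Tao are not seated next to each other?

30240

All circular seatings of 9 people number (8)! = 40320.
Seatings with Dev beside Tao: treat them as a block with 2 internal orders, giving 2 × (7)! = 10080.
Subtracting, 40320 − 10080 = 30240.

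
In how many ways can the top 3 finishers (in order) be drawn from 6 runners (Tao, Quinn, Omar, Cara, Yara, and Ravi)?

There are 6 choices for 1st place, 5 for 2nd, and 4 for 3rd.
That gives 6 × 5 × 4 = 120.

120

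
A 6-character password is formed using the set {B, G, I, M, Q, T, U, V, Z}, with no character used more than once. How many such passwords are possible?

This is a permutation of 6 out of 9: P(9,6) = 9!/3!.
That product is 9 × 8 × 7 × 6 × 5 × 4 = 60480.

60480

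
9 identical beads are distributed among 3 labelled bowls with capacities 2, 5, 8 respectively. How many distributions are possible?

Ignoring the caps, the number of non-negative solutions to x_1+…+x_3 = 9 is C(11,2) = 55.
Subtract solutions that violate a single cap (substitute x_i' = x_i − (cap_i+1)): x_1 ≥ 3 gives C(8,2) = 28; x_2 ≥ 6 gives C(5,2) = 10; x_3 ≥ 9 gives C(2,2) = 1. Together 39.
Add back pairs where two caps are both exceeded: 1 + 0 + 0 = 1.
By inclusion–exclusion the count is 55 − 39 + 1 = 17.

17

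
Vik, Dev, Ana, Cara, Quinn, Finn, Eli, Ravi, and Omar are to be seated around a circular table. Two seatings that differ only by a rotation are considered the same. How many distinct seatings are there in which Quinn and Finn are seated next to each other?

Treat {Quinn, Finn} as one unit (2 internal orders) and seat the resulting 8 units around the table: (7)! circular arrangements.
So 2 × (7)! = 2 × 5040 = 10080.

10080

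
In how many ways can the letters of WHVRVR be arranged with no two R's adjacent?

There are 6!/(2!·2!) = 180 arrangements of WHVRVR in total.
Arrangements with the R's together: treat RR as one letter, giving (5)!/(2!) = 60.
Hence 180 − 60 = 120.

120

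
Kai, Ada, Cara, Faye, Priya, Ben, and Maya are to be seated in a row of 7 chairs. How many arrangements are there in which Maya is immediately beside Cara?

1440

Glue Maya and Cara into one block (2 internal orders), leaving 6 units to arrange in a row.
That gives 2 × 6! = 2 × 720 = 1440.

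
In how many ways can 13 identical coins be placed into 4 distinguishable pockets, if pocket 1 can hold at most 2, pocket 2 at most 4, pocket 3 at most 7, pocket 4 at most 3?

19

By stars and bars, unrestricted non-negative solutions to x_1+…+x_4 = 13 number C(13+3,3) = 560.
Subtract solutions that violate a single cap (substitute x_i' = x_i − (cap_i+1)): x_1 ≥ 3 gives C(13,3) = 286; x_2 ≥ 5 gives C(11,3) = 165; x_3 ≥ 8 gives C(8,3) = 56; x_4 ≥ 4 gives C(12,3) = 220. Together 727.
Add back pairs where two caps are both exceeded: 56 + 10 + 84 + 1 + 35 + 4 = 190.
Subtract triples: 0 + 4 + 0 + 0 = 4.
By inclusion–exclusion the count is 560 − 727 + 190 − 4 = 19.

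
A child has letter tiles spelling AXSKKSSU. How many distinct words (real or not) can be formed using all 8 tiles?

3360

Letter multiplicities in AXSKKSSU: A×1, K×2, S×3, U×1, X×1.
Dividing 8! = 40320 by 3!·2! = 12 for the repeated letters gives 3360.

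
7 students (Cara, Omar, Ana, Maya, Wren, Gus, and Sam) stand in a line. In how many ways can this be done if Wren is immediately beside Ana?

Glue Wren and Ana into one block (2 internal orders), leaving 6 units to arrange in a row.
So the count is 2·(6)! = 1440.

1440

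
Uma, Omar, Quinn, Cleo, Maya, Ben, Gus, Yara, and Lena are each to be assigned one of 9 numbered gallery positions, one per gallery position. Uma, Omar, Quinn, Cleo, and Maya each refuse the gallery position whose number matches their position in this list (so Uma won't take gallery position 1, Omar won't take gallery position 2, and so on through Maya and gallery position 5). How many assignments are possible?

205056

Let Aᵢ (for 1 ≤ i ≤ 5) be the placements that put person i in their forbidden gallery position. Any j of these fix j positions, leaving (9−j)! ways to fill the rest, and there are C(5,j) ways to pick which j.
By inclusion–exclusion, the number of valid placements is Σ_{j=0}^{5} (−1)^j C(5,j)·(9−j)!.
Computing: 362880 − 201600 + 50400 − 7200 + 600 − 24 = 205056.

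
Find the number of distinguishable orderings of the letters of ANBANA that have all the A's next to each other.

12

Treat the 3 copies of A as a single block. The multiset to arrange is then {AAA, B, N, N}, 4 items in all.
That gives (4)!/(2!) = 12 arrangements.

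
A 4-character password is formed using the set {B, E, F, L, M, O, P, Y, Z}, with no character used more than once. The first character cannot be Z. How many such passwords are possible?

2688

The first character has 9−1 = 8 choices (anything except Z).
The remaining 3 characters are filled from the other 8 symbols without repetition: 8 × 7 × 6 = 336.
Total: 8 × 336 = 2688.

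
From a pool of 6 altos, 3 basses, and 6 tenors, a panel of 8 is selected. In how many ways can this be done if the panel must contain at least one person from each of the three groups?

Unrestricted: C(15,8) = 6435 ways to pick any 8 of the 15.
Selections missing a whole group: no altos → C(9,8) = 9; no basses → C(12,8) = 495; no tenors → C(9,8) = 9.
Add back selections omitting two groups (i.e. drawn from a single group): C(6,8) + C(3,8) + C(6,8) = 0.
By inclusion–exclusion: 6435 − 513 + 0 = 5922.

5922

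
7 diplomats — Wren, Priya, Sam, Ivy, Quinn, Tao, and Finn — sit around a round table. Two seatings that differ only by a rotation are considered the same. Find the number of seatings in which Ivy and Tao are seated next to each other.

240

Glue Ivy and Tao into a block (2 internal orders). Seating 6 units around a circle gives (5)! arrangements.
So 2 × (5)! = 2 × 120 = 240.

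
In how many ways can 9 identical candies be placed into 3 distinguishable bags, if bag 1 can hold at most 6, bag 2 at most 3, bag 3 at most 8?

27

Ignoring the caps, the number of non-negative solutions to x_1+…+x_3 = 9 is C(11,2) = 55.
Subtract solutions that violate a single cap (substitute x_i' = x_i − (cap_i+1)): x_1 ≥ 7 gives C(4,2) = 6; x_2 ≥ 4 gives C(7,2) = 21; x_3 ≥ 9 gives C(2,2) = 1. Together 28.
No two caps can be exceeded simultaneously, so the pair terms are all 0.
By inclusion–exclusion the count is 55 − 28 + 0 = 27.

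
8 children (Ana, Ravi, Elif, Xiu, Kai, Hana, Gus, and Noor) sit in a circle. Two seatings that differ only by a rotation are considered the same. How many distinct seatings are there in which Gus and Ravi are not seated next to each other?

Without the restriction there are (7)! = 5040 seatings.
Those with Gus next to Ravi: fuse the pair into one unit and seat 7 units around a circle — 2·(6)! = 1440.
Subtracting, 5040 − 1440 = 3600.

3600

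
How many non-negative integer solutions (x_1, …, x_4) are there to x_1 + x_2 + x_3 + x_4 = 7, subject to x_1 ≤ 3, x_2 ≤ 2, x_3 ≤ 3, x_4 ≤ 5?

43

Without the upper bounds there are C(10,3) = 120 ways to split 7 among 4 variables.
Subtract solutions that violate a single cap (substitute x_i' = x_i − (cap_i+1)): x_1 ≥ 4 gives C(6,3) = 20; x_2 ≥ 3 gives C(7,3) = 35; x_3 ≥ 4 gives C(6,3) = 20; x_4 ≥ 6 gives C(4,3) = 4. Together 79.
Add back pairs where two caps are both exceeded: 1 + 0 + 0 + 1 + 0 + 0 = 2.
By inclusion–exclusion the count is 120 − 79 + 2 = 43.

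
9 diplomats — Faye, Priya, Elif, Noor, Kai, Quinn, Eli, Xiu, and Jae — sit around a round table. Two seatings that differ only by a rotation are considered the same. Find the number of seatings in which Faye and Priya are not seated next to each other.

30240

All circular seatings of 9 people number (8)! = 40320.
Seatings with Faye beside Priya: treat them as a block with 2 internal orders, giving 2 × (7)! = 10080.
Subtracting, 40320 − 10080 = 30240.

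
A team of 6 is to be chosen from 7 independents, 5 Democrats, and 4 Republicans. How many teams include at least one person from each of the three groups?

6545

Unrestricted: C(16,6) = 8008 ways to pick any 6 of the 16.
Subtract selections that omit an entire group: no independents → C(9,6) = 84; no Democrats → C(11,6) = 462; no Republicans → C(12,6) = 924.
Add back selections omitting two groups (i.e. drawn from a single group): C(7,6) + C(5,6) + C(4,6) = 7.
By inclusion–exclusion: 8008 − 1470 + 7 = 6545.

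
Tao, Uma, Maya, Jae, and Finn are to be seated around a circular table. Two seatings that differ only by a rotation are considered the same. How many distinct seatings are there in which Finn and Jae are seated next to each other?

12

Glue Finn and Jae into a block (2 internal orders). Seating 4 units around a circle gives (3)! arrangements.
So 2 × (3)! = 2 × 6 = 12.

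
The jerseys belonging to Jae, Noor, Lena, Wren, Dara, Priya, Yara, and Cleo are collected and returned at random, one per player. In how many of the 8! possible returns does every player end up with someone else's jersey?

Let Aᵢ be the assignments in which player i gets their old jersey. We want the size of the complement of A₁∪…∪A_8.
By inclusion–exclusion this is Σ_{j=0}^{8} (−1)^j C(8,j)·(8−j)!.
Computing: 40320 − 40320 + 20160 − 6720 + 1680 − 336 + 56 − 8 + 1 = 14833.

14833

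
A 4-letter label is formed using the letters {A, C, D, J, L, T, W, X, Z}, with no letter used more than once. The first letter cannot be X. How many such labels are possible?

2688

The first letter has 9−1 = 8 choices (anything except X).
The remaining 3 letters are filled from the other 8 symbols without repetition: 8 × 7 × 6 = 336.
Total: 8 × 336 = 2688.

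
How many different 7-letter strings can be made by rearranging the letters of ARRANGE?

1260

The 7 letters of ARRANGE have repeats: A appearing twice and R appearing twice.
So there are 7! / (2!·2!) = 1260 distinguishable arrangements.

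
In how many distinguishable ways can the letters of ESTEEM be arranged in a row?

The 6 letters of ESTEEM have repeats: E appearing 3 times.
The number of distinct arrangements is 6!/(3!) = 720/6 = 120.

120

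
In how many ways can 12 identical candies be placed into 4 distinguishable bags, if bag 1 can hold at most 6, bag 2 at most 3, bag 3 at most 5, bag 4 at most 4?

69

Ignoring the caps, the number of non-negative solutions to x_1+…+x_4 = 12 is C(15,3) = 455.
Subtract solutions that violate a single cap (substitute x_i' = x_i − (cap_i+1)): x_1 ≥ 7 gives C(8,3) = 56; x_2 ≥ 4 gives C(11,3) = 165; x_3 ≥ 6 gives C(9,3) = 84; x_4 ≥ 5 gives C(10,3) = 120. Together 425.
Add back pairs where two caps are both exceeded: 4 + 0 + 1 + 10 + 20 + 4 = 39.
By inclusion–exclusion the count is 455 − 425 + 39 = 69.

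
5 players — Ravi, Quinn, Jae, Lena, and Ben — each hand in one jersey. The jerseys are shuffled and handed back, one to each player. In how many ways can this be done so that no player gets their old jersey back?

44

Let Aᵢ be the assignments in which player i gets their old jersey. We want the size of the complement of A₁∪…∪A_5.
By inclusion–exclusion this is Σ_{j=0}^{5} (−1)^j C(5,j)·(5−j)!.
Computing: 120 − 120 + 60 − 20 + 5 − 1 = 44.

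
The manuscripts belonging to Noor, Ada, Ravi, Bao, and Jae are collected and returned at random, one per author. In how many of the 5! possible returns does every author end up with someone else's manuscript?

44

This is the derangement count D_5: permutations of 5 items with no fixed point.
By inclusion–exclusion this is Σ_{j=0}^{5} (−1)^j C(5,j)·(5−j)!.
Computing: 120 − 120 + 60 − 20 + 5 − 1 = 44.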